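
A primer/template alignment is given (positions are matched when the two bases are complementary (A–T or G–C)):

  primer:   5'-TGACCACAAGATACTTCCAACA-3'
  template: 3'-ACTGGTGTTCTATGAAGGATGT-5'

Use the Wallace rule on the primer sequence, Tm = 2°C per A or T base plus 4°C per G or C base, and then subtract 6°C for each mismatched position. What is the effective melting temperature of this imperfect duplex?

56°C

Primer base counts: A=9, T=4, G=2, C=7 → A+T=13, G+C=9
Perfect-match Tm = 2(13) + 4(9) = 26 + 36 = 62°C
Mismatches (positions where the bases are not complementary): 1 (at position 19)
Effective Tm = 62 − 1×6 = 62 − 6 = 56°C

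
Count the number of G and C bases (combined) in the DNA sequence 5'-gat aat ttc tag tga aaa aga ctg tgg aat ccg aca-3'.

13

Base counts: A=14, G=8, C=5, T=9
Total G or C: 8 + 5 = 13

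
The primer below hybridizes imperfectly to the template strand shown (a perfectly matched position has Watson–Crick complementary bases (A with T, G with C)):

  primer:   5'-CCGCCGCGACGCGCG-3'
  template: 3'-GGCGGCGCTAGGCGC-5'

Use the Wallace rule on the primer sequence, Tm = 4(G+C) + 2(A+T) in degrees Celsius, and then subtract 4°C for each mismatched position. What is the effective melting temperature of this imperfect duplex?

50°C

Primer base counts: A=1, T=0, G=6, C=8 → A+T=1, G+C=14
Perfect-match Tm = 2(1) + 4(14) = 2 + 56 = 58°C
Mismatches (positions where the bases are not complementary): 2 (at positions 10, 11)
Effective Tm = 58 − 2×4 = 58 − 8 = 50°C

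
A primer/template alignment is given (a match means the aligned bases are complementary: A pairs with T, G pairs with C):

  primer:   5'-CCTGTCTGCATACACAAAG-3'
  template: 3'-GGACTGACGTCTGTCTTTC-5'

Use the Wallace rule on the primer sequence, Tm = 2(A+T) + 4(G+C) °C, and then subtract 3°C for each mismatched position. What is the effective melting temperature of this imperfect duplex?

47°C

Primer base counts: A=6, T=4, G=3, C=6 → A+T=10, G+C=9
Perfect-match Tm = 2(10) + 4(9) = 20 + 36 = 56°C
Mismatches (positions where the bases are not complementary): 3 (at positions 5, 11, 15)
Effective Tm = 56 − 3×3 = 56 − 9 = 47°C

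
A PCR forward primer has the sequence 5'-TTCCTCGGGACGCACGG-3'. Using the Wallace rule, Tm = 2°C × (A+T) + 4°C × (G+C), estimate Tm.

T=3, G=6, A=2, C=6
AT pairs contribute 5, GC pairs contribute 12.
Tm = 4·12 + 2·5 = 48 + 10 = 58°C

58°C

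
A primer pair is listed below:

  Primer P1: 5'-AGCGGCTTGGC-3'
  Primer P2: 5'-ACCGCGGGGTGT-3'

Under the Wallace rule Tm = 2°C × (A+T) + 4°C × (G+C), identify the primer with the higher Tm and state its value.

Primer P1: A+T=3, G+C=8 → Tm = 2(3)+4(8) = 38°C
Primer P2: A+T=3, G+C=9 → Tm = 2(3)+4(9) = 42°C
38°C vs 42°C → primer P2 is higher.

Primer P2, 42°C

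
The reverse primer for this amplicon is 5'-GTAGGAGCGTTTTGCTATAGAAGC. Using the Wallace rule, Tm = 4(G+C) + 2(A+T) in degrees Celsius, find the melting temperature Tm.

70°C

C=3, T=7, G=8, A=6
So N_AT = 13 and N_GC = 11.
Tm = 4·11 + 2·13 = 44 + 26 = 70°C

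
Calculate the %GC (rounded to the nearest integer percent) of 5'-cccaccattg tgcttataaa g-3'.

43%

Counting bases: C=6, G=3, A=6, T=6
G+C = 3 + 6 = 9 out of 21 bases
%GC = 9/21 × 100 = 42.86% ≈ 43%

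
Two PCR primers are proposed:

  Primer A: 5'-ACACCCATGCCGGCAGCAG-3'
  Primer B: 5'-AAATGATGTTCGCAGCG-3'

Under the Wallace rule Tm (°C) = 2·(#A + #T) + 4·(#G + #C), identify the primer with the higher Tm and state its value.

Primer A, 64°C

Primer A: A+T=6, G+C=13 → Tm = 2(6)+4(13) = 64°C
Primer B: A+T=9, G+C=8 → Tm = 2(9)+4(8) = 50°C
64°C vs 50°C → primer A is higher.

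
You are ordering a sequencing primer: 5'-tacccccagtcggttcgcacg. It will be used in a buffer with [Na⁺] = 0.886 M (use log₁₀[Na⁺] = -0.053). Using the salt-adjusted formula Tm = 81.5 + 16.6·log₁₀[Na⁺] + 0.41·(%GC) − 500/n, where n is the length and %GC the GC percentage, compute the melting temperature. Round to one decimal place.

Length n = 21. Counting bases: C=9, T=4, A=3, G=5
G+C = 14, so %GC = 14/21 × 100 = 66.667%
Salt term: 16.6 × (-0.053) = -0.88
GC term: 0.41 × 66.667 = 27.333; length term: −500/21 = −23.81
Tm = 81.5 + (-0.88) + 27.333 − 23.81 = 84.143 → 84.1°C

84.1°C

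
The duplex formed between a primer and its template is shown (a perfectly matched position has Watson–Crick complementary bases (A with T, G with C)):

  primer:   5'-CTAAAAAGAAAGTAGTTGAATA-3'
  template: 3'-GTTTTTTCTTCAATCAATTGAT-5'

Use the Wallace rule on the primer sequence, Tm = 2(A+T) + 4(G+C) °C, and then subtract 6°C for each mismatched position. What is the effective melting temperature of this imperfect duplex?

Primer base counts: A=12, T=5, G=4, C=1 → A+T=17, G+C=5
Perfect-match Tm = 2(17) + 4(5) = 34 + 20 = 54°C
Mismatches (positions where the bases are not complementary): 5 (at positions 2, 11, 12, 18, 20)
Effective Tm = 54 − 5×6 = 54 − 30 = 24°C

24°C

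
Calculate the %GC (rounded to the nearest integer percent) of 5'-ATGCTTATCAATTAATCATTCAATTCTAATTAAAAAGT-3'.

18%

Counting bases: G=2, A=16, T=15, C=5
G+C = 2 + 5 = 7 out of 38 bases
%GC = 7/38 × 100 = 18.42% ≈ 18%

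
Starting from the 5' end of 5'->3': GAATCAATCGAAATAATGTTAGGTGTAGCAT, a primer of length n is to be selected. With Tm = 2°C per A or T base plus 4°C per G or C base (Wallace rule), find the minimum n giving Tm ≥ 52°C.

n = 21

First 20 bases: GAATCAATCGAAATAATGTT → Tm = 50°C (< 52°C)
First 21 bases: GAATCAATCGAAATAATGTTA → Tm = 52°C (≥ 52°C)
Since every base adds ≥2°C, Tm only increases with n, so the threshold is first crossed at n = 21.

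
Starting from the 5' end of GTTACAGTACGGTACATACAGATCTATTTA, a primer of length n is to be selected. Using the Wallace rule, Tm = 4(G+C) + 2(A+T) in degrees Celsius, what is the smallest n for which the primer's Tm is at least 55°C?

First 19 bases: GTTACAGTACGGTACATAC → Tm = 54°C (< 55°C)
First 20 bases: GTTACAGTACGGTACATACA → Tm = 56°C (≥ 55°C)
Each additional base adds 2°C (A/T) or 4°C (G/C), so Tm is non-decreasing in n; n = 20 is the first length to reach 55°C.

n = 20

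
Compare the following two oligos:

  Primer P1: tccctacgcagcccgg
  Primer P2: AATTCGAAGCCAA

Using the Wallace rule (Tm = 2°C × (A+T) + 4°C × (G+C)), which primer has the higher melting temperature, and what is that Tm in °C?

Primer P1: A+T=4, G+C=12 → Tm = 2(4)+4(12) = 56°C
Primer P2: A+T=8, G+C=5 → Tm = 2(8)+4(5) = 36°C
56°C vs 36°C → primer P1 is higher.

Primer P1, 56°C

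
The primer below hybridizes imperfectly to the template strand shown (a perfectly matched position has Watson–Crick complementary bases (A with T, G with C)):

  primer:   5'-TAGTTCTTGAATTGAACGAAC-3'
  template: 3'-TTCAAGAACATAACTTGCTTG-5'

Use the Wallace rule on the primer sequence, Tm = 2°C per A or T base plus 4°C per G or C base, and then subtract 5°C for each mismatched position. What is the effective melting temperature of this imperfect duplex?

Primer base counts: A=7, T=7, G=4, C=3 → A+T=14, G+C=7
Perfect-match Tm = 2(14) + 4(7) = 28 + 28 = 56°C
Mismatches (positions where the bases are not complementary): 2 (at positions 1, 10)
Effective Tm = 56 − 2×5 = 56 − 10 = 46°C

46°C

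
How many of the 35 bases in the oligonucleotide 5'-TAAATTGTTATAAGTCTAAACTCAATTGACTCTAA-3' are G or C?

Scanning the sequence gives G=3, A=14, T=13, C=5.
G+C = 3 + 5 = 8

8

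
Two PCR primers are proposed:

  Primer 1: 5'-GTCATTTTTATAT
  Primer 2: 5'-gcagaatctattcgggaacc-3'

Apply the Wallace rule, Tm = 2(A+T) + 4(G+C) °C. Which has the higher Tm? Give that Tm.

Primer 2, 60°C

Primer 1: A+T=11, G+C=2 → Tm = 2(11)+4(2) = 30°C
Primer 2: A+T=10, G+C=10 → Tm = 2(10)+4(10) = 60°C
30°C vs 60°C → primer 2 is higher.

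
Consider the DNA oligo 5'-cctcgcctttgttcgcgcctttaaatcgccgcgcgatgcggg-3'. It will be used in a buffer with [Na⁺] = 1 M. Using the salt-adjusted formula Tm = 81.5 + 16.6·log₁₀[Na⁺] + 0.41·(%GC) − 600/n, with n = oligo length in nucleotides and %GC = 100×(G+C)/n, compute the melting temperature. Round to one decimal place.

Length n = 42. Scanning the sequence gives C=15, A=4, G=12, T=11.
G+C = 27, so %GC = 27/42 × 100 = 64.286%
Salt term: 16.6 × (0) = 0
GC term: 0.41 × 64.286 = 26.357; length term: −600/42 = −14.286
Tm = 81.5 + (0) + 26.357 − 14.286 = 93.571 → 93.6°C

93.6°C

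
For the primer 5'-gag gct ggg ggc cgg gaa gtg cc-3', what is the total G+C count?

Base counts: T=2, G=13, C=5, A=3
G+C = 13 + 5 = 18

18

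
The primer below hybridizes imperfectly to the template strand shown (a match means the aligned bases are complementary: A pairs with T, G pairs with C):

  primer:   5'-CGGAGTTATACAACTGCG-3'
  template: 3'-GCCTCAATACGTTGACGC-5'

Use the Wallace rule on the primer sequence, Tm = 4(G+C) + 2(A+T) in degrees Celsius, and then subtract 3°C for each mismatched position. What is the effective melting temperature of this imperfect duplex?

Primer base counts: A=5, T=4, G=5, C=4 → A+T=9, G+C=9
Perfect-match Tm = 2(9) + 4(9) = 18 + 36 = 54°C
Mismatches (positions where the bases are not complementary): 1 (at position 10)
Effective Tm = 54 − 1×3 = 54 − 3 = 51°C

51°C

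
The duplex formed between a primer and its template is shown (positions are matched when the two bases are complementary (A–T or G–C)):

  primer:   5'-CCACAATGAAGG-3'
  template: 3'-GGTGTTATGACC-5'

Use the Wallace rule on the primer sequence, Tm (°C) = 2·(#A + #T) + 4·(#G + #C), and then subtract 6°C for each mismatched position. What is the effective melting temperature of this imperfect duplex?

18°C

Primer base counts: A=5, T=1, G=3, C=3 → A+T=6, G+C=6
Perfect-match Tm = 2(6) + 4(6) = 12 + 24 = 36°C
Mismatches (positions where the bases are not complementary): 3 (at positions 8, 9, 10)
Effective Tm = 36 − 3×6 = 36 − 18 = 18°C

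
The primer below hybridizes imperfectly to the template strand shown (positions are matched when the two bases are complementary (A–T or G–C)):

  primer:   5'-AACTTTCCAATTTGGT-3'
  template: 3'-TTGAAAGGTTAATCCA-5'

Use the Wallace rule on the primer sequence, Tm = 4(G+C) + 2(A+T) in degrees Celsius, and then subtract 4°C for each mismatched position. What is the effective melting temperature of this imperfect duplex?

Primer base counts: A=4, T=7, G=2, C=3 → A+T=11, G+C=5
Perfect-match Tm = 2(11) + 4(5) = 22 + 20 = 42°C
Mismatches (positions where the bases are not complementary): 1 (at position 13)
Effective Tm = 42 − 1×4 = 42 − 4 = 38°C

38°C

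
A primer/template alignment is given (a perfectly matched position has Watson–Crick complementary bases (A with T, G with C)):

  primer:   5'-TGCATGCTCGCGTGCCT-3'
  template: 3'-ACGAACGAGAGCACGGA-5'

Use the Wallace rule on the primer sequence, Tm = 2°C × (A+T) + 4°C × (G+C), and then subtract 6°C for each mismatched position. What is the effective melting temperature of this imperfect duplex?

44°C

Primer base counts: A=1, T=5, G=5, C=6 → A+T=6, G+C=11
Perfect-match Tm = 2(6) + 4(11) = 12 + 44 = 56°C
Mismatches (positions where the bases are not complementary): 2 (at positions 4, 10)
Effective Tm = 56 − 2×6 = 56 − 12 = 44°C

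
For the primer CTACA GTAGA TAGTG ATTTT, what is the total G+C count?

Counting bases: A=6, C=2, G=4, T=8
Total G or C: 4 + 2 = 6

6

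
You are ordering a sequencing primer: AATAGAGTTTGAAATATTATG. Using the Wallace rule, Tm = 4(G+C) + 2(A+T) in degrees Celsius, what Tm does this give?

50°C

Counting bases: T=8, A=9, G=4, C=0
A+T = 17, G+C = 4
Tm = 4·4 + 2·17 = 16 + 34 = 50°C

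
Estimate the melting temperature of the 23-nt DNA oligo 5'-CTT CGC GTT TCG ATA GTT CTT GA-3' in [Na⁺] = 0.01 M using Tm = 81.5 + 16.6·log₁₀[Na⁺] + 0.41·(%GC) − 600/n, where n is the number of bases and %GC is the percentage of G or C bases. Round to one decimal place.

Length n = 23. Counting bases: T=10, A=3, G=5, C=5
G+C = 10, so %GC = 10/23 × 100 = 43.478%
Salt term: 16.6 × (-2) = -33.2
GC term: 0.41 × 43.478 = 17.826; length term: −600/23 = −26.087
Tm = 81.5 + (-33.2) + 17.826 − 26.087 = 40.039 → 40.0°C

40.0°C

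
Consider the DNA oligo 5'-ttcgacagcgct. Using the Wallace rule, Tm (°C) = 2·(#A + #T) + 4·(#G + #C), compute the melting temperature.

38°C

Counting bases: T=3, G=3, A=2, C=4
AT pairs contribute 5, GC pairs contribute 7.
Tm = 2(5) + 4(7) = 10 + 28 = 38°C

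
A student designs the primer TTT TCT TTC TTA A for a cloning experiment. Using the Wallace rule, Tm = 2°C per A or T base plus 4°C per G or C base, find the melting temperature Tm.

Counting bases: A=2, G=0, T=9, C=2
A+T = 11, G+C = 2
Tm = 4·2 + 2·11 = 8 + 22 = 30°C

30°C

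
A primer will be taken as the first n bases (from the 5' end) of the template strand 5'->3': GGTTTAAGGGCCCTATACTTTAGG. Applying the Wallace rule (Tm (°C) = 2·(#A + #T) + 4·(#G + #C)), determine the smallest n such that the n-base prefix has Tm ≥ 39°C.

n = 13

First 12 bases: GGTTTAAGGGCC → Tm = 38°C (< 39°C)
First 13 bases: GGTTTAAGGGCCC → Tm = 42°C (≥ 39°C)
Each additional base adds 2°C (A/T) or 4°C (G/C), so Tm is non-decreasing in n; n = 13 is the first length to reach 39°C.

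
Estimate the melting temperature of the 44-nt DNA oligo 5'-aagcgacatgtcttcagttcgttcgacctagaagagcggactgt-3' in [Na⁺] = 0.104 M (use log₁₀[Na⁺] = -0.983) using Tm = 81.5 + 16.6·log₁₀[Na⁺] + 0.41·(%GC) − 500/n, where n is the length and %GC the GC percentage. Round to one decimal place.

74.3°C

Length n = 44. Counting bases: T=11, C=10, G=12, A=11
G+C = 22, so %GC = 22/44 × 100 = 50%
Salt term: 16.6 × (-0.983) = -16.318
GC term: 0.41 × 50 = 20.5; length term: −500/44 = −11.364
Tm = 81.5 + (-16.318) + 20.5 − 11.364 = 74.318 → 74.3°C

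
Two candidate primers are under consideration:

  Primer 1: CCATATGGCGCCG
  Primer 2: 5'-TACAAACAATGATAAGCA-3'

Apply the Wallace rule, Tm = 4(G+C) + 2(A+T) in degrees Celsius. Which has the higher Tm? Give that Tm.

Primer 2, 46°C

Primer 1: A+T=4, G+C=9 → Tm = 2(4)+4(9) = 44°C
Primer 2: A+T=13, G+C=5 → Tm = 2(13)+4(5) = 46°C
44°C vs 46°C → primer 2 is higher.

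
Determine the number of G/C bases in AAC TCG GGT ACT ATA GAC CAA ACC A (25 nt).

11

Counting bases: G=4, A=10, T=4, C=7
G+C = 4 + 7 = 11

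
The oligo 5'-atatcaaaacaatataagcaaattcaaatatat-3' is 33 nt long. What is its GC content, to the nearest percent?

Scanning the sequence gives A=19, G=1, C=4, T=9.
G+C = 1 + 4 = 5 out of 33 bases
%GC = 5/33 × 100 = 15.15% ≈ 15%

15%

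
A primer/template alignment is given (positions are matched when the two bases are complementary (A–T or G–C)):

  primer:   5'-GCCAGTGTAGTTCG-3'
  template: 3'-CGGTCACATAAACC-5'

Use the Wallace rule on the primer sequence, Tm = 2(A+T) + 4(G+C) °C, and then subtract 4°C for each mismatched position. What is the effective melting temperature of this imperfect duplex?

Primer base counts: A=2, T=4, G=5, C=3 → A+T=6, G+C=8
Perfect-match Tm = 2(6) + 4(8) = 12 + 32 = 44°C
Mismatches (positions where the bases are not complementary): 2 (at positions 10, 13)
Effective Tm = 44 − 2×4 = 44 − 8 = 36°C

36°C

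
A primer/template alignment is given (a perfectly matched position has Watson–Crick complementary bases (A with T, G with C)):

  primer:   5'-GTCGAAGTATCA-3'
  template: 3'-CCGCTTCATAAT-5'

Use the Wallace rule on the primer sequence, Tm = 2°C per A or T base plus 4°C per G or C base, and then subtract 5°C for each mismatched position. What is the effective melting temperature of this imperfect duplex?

Primer base counts: A=4, T=3, G=3, C=2 → A+T=7, G+C=5
Perfect-match Tm = 2(7) + 4(5) = 14 + 20 = 34°C
Mismatches (positions where the bases are not complementary): 2 (at positions 2, 11)
Effective Tm = 34 − 2×5 = 34 − 10 = 24°C

24°C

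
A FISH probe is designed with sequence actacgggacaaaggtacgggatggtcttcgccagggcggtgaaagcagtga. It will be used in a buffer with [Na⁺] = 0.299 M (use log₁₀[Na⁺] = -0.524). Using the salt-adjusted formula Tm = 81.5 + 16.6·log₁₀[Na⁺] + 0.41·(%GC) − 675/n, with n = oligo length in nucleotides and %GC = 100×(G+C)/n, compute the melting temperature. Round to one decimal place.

Length n = 52. Scanning the sequence gives T=8, A=14, C=10, G=20.
G+C = 30, so %GC = 30/52 × 100 = 57.692%
Salt term: 16.6 × (-0.524) = -8.698
GC term: 0.41 × 57.692 = 23.654; length term: −675/52 = −12.981
Tm = 81.5 + (-8.698) + 23.654 − 12.981 = 83.475 → 83.5°C

83.5°C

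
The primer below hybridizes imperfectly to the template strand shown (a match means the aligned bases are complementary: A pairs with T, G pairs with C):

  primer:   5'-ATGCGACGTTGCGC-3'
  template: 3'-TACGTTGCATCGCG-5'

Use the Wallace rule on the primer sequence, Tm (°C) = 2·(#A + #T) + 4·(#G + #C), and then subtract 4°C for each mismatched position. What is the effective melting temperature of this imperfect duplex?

Primer base counts: A=2, T=3, G=5, C=4 → A+T=5, G+C=9
Perfect-match Tm = 2(5) + 4(9) = 10 + 36 = 46°C
Mismatches (positions where the bases are not complementary): 2 (at positions 5, 10)
Effective Tm = 46 − 2×4 = 46 − 8 = 38°C

38°C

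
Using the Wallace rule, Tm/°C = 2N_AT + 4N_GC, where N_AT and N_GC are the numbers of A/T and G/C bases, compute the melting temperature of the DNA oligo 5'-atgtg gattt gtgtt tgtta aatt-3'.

Scanning the sequence gives G=6, A=5, T=13, C=0.
AT pairs contribute 18, GC pairs contribute 6.
Tm = 2(18) + 4(6) = 36 + 24 = 60°C

60°C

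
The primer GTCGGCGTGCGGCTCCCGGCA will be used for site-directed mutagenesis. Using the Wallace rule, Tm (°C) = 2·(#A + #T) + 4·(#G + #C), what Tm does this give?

76°C

Base counts: C=8, A=1, G=9, T=3
So N_AT = 4 and N_GC = 17.
Tm = 2(4) + 4(17) = 8 + 68 = 76°C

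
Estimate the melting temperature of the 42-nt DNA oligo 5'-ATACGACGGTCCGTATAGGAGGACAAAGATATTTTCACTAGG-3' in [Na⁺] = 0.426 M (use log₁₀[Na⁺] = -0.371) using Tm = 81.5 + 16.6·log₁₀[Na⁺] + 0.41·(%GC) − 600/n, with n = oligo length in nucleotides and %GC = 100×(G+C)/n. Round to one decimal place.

Length n = 42. A=14, T=10, G=11, C=7
G+C = 18, so %GC = 18/42 × 100 = 42.857%
Salt term: 16.6 × (-0.371) = -6.159
GC term: 0.41 × 42.857 = 17.571; length term: −600/42 = −14.286
Tm = 81.5 + (-6.159) + 17.571 − 14.286 = 78.626 → 78.6°C

78.6°C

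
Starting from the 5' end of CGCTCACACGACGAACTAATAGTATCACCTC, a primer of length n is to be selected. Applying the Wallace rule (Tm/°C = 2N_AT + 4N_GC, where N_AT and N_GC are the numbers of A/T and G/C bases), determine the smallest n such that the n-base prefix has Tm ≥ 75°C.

First 25 bases: CGCTCACACGACGAACTAATAGTAT → Tm = 72°C (< 75°C)
First 26 bases: CGCTCACACGACGAACTAATAGTATC → Tm = 76°C (≥ 75°C)
Since every base adds ≥2°C, Tm only increases with n, so the threshold is first crossed at n = 26.

n = 26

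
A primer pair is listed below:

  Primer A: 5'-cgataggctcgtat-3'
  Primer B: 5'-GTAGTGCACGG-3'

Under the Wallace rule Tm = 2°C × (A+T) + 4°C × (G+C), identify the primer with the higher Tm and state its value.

Primer A: A+T=7, G+C=7 → Tm = 2(7)+4(7) = 42°C
Primer B: A+T=4, G+C=7 → Tm = 2(4)+4(7) = 36°C
42°C vs 36°C → primer A is higher.

Primer A, 42°C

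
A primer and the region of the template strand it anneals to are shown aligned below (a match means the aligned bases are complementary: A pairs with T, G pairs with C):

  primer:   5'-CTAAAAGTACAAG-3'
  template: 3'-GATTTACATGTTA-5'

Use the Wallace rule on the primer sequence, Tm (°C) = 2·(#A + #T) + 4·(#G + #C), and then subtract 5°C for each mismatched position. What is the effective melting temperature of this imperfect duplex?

Primer base counts: A=7, T=2, G=2, C=2 → A+T=9, G+C=4
Perfect-match Tm = 2(9) + 4(4) = 18 + 16 = 34°C
Mismatches (positions where the bases are not complementary): 2 (at positions 6, 13)
Effective Tm = 34 − 2×5 = 34 − 10 = 24°C

24°C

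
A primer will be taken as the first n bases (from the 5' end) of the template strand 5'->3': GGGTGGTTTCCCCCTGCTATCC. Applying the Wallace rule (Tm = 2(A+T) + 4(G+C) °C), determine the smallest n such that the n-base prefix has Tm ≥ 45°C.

First 13 bases: GGGTGGTTTCCCC → Tm = 44°C (< 45°C)
First 14 bases: GGGTGGTTTCCCCC → Tm = 48°C (≥ 45°C)
Each additional base adds 2°C (A/T) or 4°C (G/C), so Tm is non-decreasing in n; n = 14 is the first length to reach 45°C.

n = 14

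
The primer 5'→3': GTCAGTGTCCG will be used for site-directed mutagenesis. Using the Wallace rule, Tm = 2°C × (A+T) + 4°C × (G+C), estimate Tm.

G=4, C=3, A=1, T=3
So N_AT = 4 and N_GC = 7.
Tm = 2×4 + 4×7 = 36°C

36°C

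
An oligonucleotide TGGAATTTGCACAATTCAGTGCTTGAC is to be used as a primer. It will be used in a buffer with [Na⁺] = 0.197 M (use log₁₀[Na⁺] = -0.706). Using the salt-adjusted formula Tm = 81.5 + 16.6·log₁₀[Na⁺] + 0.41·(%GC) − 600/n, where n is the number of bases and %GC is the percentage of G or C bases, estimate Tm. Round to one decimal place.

64.3°C

Length n = 27. Scanning the sequence gives G=6, A=7, T=9, C=5.
G+C = 11, so %GC = 11/27 × 100 = 40.741%
Salt term: 16.6 × (-0.706) = -11.72
GC term: 0.41 × 40.741 = 16.704; length term: −600/27 = −22.222
Tm = 81.5 + (-11.72) + 16.704 − 22.222 = 64.262 → 64.3°C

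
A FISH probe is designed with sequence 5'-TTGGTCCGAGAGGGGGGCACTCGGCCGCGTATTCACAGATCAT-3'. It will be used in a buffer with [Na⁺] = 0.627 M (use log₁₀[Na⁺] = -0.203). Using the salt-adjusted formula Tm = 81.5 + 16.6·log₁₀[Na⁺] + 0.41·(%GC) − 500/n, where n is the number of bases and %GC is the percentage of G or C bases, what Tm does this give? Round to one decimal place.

91.3°C

Length n = 43. Scanning the sequence gives C=11, A=8, G=15, T=9.
G+C = 26, so %GC = 26/43 × 100 = 60.465%
Salt term: 16.6 × (-0.203) = -3.37
GC term: 0.41 × 60.465 = 24.791; length term: −500/43 = −11.628
Tm = 81.5 + (-3.37) + 24.791 − 11.628 = 91.293 → 91.3°C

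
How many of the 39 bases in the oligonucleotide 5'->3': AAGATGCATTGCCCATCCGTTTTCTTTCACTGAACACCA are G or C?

17

A=10, G=5, T=12, C=12
G+C = 5 + 12 = 17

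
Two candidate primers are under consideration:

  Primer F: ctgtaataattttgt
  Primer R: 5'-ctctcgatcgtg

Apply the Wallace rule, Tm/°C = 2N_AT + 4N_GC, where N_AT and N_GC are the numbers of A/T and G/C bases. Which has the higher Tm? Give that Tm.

Primer F: A+T=12, G+C=3 → Tm = 2(12)+4(3) = 36°C
Primer R: A+T=5, G+C=7 → Tm = 2(5)+4(7) = 38°C
36°C vs 38°C → primer R is higher.

Primer R, 38°C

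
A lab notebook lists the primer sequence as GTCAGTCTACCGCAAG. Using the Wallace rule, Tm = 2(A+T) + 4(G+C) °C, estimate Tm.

Base counts: A=4, C=5, G=4, T=3
AT pairs contribute 7, GC pairs contribute 9.
Tm = 2×7 + 4×9 = 50°C

50°C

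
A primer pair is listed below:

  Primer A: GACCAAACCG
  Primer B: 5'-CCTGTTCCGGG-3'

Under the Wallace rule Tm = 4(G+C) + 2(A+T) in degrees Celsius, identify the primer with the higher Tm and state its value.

Primer A: A+T=4, G+C=6 → Tm = 2(4)+4(6) = 32°C
Primer B: A+T=3, G+C=8 → Tm = 2(3)+4(8) = 38°C
32°C vs 38°C → primer B is higher.

Primer B, 38°C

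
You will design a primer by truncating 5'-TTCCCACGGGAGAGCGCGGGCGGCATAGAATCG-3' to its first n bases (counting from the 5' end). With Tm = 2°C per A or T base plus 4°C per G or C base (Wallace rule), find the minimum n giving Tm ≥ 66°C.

First 18 bases: TTCCCACGGGAGAGCGCG → Tm = 62°C (< 66°C)
First 19 bases: TTCCCACGGGAGAGCGCGG → Tm = 66°C (≥ 66°C)
Each additional base adds 2°C (A/T) or 4°C (G/C), so Tm is non-decreasing in n; n = 19 is the first length to reach 66°C.

n = 19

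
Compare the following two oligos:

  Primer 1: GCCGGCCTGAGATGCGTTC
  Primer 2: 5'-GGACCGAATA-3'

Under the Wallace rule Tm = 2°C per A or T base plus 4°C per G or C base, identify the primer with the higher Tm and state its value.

Primer 1, 64°C

Primer 1: A+T=6, G+C=13 → Tm = 2(6)+4(13) = 64°C
Primer 2: A+T=5, G+C=5 → Tm = 2(5)+4(5) = 30°C
64°C vs 30°C → primer 1 is higher.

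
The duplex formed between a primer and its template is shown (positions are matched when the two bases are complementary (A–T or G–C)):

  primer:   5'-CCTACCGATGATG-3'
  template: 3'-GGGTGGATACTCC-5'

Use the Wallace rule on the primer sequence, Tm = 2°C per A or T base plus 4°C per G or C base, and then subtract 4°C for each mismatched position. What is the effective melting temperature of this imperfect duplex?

Primer base counts: A=3, T=3, G=3, C=4 → A+T=6, G+C=7
Perfect-match Tm = 2(6) + 4(7) = 12 + 28 = 40°C
Mismatches (positions where the bases are not complementary): 3 (at positions 3, 7, 12)
Effective Tm = 40 − 3×4 = 40 − 12 = 28°C

28°C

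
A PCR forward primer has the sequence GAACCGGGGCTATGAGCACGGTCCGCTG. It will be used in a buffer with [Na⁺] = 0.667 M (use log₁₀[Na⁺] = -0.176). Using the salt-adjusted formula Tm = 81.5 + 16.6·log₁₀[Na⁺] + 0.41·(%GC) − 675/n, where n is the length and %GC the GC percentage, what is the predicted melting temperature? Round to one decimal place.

82.3°C

Length n = 28. G=11, A=5, C=8, T=4
G+C = 19, so %GC = 19/28 × 100 = 67.857%
Salt term: 16.6 × (-0.176) = -2.922
GC term: 0.41 × 67.857 = 27.821; length term: −675/28 = −24.107
Tm = 81.5 + (-2.922) + 27.821 − 24.107 = 82.292 → 82.3°C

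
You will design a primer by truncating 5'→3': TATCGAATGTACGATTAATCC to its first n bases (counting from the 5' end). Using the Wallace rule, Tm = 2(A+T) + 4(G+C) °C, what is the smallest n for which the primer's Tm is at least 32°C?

First 11 bases: TATCGAATGTA → Tm = 28°C (< 32°C)
First 12 bases: TATCGAATGTAC → Tm = 32°C (≥ 32°C)
Each additional base adds 2°C (A/T) or 4°C (G/C), so Tm is non-decreasing in n; n = 12 is the first length to reach 32°C.

n = 12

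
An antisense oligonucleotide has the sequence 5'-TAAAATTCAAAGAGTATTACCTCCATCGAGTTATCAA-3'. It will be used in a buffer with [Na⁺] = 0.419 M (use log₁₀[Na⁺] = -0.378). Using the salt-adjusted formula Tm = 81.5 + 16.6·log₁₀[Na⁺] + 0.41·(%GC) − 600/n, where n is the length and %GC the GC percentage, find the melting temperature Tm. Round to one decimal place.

71.2°C

Length n = 37. Counting bases: A=15, C=7, G=4, T=11
G+C = 11, so %GC = 11/37 × 100 = 29.73%
Salt term: 16.6 × (-0.378) = -6.275
GC term: 0.41 × 29.73 = 12.189; length term: −600/37 = −16.216
Tm = 81.5 + (-6.275) + 12.189 − 16.216 = 71.198 → 71.2°C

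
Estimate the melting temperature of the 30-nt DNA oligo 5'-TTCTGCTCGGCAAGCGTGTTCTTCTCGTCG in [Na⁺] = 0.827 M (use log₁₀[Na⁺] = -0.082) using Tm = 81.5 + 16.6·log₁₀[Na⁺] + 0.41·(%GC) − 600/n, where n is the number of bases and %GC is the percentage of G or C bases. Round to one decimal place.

83.4°C

Length n = 30. Base counts: T=11, C=9, A=2, G=8
G+C = 17, so %GC = 17/30 × 100 = 56.667%
Salt term: 16.6 × (-0.082) = -1.361
GC term: 0.41 × 56.667 = 23.233; length term: −600/30 = −20
Tm = 81.5 + (-1.361) + 23.233 − 20 = 83.372 → 83.4°C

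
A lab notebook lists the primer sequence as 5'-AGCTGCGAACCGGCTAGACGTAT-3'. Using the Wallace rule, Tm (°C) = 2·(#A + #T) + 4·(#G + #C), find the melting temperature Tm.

72°C

Counting bases: T=4, C=6, G=7, A=6
AT pairs contribute 10, GC pairs contribute 13.
Tm = 2×10 + 4×13 = 72°C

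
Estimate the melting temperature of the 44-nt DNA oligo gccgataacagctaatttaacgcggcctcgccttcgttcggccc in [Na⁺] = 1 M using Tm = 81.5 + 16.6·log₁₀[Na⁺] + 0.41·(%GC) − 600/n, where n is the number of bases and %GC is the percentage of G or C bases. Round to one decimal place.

92.1°C

Length n = 44. Base counts: G=10, C=16, A=8, T=10
G+C = 26, so %GC = 26/44 × 100 = 59.091%
Salt term: 16.6 × (0) = 0
GC term: 0.41 × 59.091 = 24.227; length term: −600/44 = −13.636
Tm = 81.5 + (0) + 24.227 − 13.636 = 92.091 → 92.1°C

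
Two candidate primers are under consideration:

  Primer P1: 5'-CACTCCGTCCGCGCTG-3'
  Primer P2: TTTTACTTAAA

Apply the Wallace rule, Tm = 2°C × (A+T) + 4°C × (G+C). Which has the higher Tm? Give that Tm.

Primer P1, 56°C

Primer P1: A+T=4, G+C=12 → Tm = 2(4)+4(12) = 56°C
Primer P2: A+T=10, G+C=1 → Tm = 2(10)+4(1) = 24°C
56°C vs 24°C → primer P1 is higher.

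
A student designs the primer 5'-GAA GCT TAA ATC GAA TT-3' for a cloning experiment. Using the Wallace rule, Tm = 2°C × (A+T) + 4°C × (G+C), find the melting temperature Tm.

44°C

Scanning the sequence gives G=3, A=7, T=5, C=2.
So N_AT = 12 and N_GC = 5.
Tm = 4·5 + 2·12 = 20 + 24 = 44°C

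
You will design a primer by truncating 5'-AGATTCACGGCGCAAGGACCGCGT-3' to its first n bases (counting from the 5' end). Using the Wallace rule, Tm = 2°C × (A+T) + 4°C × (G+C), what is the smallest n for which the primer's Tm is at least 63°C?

First 19 bases: AGATTCACGGCGCAAGGAC → Tm = 60°C (< 63°C)
First 20 bases: AGATTCACGGCGCAAGGACC → Tm = 64°C (≥ 63°C)
Since every base adds ≥2°C, Tm only increases with n, so the threshold is first crossed at n = 20.

n = 20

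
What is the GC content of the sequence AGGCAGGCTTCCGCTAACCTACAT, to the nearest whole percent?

Base counts: A=6, G=5, T=5, C=8
G+C = 5 + 8 = 13 out of 24 bases
%GC = 13/24 × 100 = 54.17% ≈ 54%

54%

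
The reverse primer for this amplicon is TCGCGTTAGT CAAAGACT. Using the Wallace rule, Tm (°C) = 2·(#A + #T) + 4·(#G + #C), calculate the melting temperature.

Base counts: T=5, C=4, A=5, G=4
So N_AT = 10 and N_GC = 8.
Tm = 2(10) + 4(8) = 20 + 32 = 52°C

52°C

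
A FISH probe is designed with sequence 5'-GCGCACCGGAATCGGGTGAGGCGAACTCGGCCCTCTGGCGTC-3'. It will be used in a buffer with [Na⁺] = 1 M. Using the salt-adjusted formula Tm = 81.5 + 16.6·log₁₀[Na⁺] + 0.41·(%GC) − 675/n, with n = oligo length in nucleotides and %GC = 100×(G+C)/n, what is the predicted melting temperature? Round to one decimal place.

94.7°C

Length n = 42. Scanning the sequence gives T=6, C=14, A=6, G=16.
G+C = 30, so %GC = 30/42 × 100 = 71.429%
Salt term: 16.6 × (0) = 0
GC term: 0.41 × 71.429 = 29.286; length term: −675/42 = −16.071
Tm = 81.5 + (0) + 29.286 − 16.071 = 94.715 → 94.7°C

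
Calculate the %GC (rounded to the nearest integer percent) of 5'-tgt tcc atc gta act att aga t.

32%

Counting bases: G=3, C=4, A=6, T=9
G+C = 3 + 4 = 7 out of 22 bases
%GC = 7/22 × 100 = 31.82% ≈ 32%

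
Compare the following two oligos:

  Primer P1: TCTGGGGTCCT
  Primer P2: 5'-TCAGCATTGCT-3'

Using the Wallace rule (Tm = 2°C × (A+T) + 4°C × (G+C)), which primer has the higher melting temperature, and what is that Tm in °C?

Primer P1, 36°C

Primer P1: A+T=4, G+C=7 → Tm = 2(4)+4(7) = 36°C
Primer P2: A+T=6, G+C=5 → Tm = 2(6)+4(5) = 32°C
36°C vs 32°C → primer P1 is higher.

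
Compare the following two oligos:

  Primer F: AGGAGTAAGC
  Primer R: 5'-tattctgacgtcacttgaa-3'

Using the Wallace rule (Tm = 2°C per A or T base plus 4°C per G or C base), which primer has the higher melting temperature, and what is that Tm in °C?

Primer R, 52°C

Primer F: A+T=5, G+C=5 → Tm = 2(5)+4(5) = 30°C
Primer R: A+T=12, G+C=7 → Tm = 2(12)+4(7) = 52°C
30°C vs 52°C → primer R is higher.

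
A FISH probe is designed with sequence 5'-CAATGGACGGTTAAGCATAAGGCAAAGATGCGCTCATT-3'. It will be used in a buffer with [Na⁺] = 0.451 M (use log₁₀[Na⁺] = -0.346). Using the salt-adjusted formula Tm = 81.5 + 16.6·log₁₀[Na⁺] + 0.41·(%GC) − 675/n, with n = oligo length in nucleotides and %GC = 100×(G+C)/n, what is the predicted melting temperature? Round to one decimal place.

76.3°C

Length n = 38. Counting bases: T=8, G=10, A=13, C=7
G+C = 17, so %GC = 17/38 × 100 = 44.737%
Salt term: 16.6 × (-0.346) = -5.744
GC term: 0.41 × 44.737 = 18.342; length term: −675/38 = −17.763
Tm = 81.5 + (-5.744) + 18.342 − 17.763 = 76.335 → 76.3°C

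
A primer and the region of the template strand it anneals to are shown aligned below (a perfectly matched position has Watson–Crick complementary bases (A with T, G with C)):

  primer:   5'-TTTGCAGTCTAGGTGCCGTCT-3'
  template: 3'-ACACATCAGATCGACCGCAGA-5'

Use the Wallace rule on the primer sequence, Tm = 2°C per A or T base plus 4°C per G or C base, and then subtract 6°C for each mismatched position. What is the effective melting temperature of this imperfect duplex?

40°C

Primer base counts: A=2, T=8, G=6, C=5 → A+T=10, G+C=11
Perfect-match Tm = 2(10) + 4(11) = 20 + 44 = 64°C
Mismatches (positions where the bases are not complementary): 4 (at positions 2, 5, 13, 16)
Effective Tm = 64 − 4×6 = 64 − 24 = 40°C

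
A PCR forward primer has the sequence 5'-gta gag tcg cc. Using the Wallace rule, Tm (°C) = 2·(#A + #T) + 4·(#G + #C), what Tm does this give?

G=4, A=2, T=2, C=3
A+T = 4, G+C = 7
Tm = 4·7 + 2·4 = 28 + 8 = 36°C

36°C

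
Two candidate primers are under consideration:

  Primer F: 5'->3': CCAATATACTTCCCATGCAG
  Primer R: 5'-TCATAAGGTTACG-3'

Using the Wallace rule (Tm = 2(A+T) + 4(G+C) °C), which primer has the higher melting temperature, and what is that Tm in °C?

Primer F, 58°C

Primer F: A+T=11, G+C=9 → Tm = 2(11)+4(9) = 58°C
Primer R: A+T=8, G+C=5 → Tm = 2(8)+4(5) = 36°C
58°C vs 36°C → primer F is higher.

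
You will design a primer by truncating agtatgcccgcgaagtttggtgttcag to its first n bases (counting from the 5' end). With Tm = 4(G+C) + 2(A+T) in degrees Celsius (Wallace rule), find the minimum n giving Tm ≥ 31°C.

n = 10

First 9 bases: AGTATGCCC → Tm = 28°C (< 31°C)
First 10 bases: AGTATGCCCG → Tm = 32°C (≥ 31°C)
Since every base adds ≥2°C, Tm only increases with n, so the threshold is first crossed at n = 10.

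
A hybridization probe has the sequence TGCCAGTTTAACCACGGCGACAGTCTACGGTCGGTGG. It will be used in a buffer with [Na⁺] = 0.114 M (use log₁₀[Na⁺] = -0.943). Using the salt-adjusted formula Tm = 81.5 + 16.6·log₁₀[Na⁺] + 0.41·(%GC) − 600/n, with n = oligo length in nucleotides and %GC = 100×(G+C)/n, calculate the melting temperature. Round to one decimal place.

Length n = 37. C=10, A=7, G=12, T=8
G+C = 22, so %GC = 22/37 × 100 = 59.459%
Salt term: 16.6 × (-0.943) = -15.654
GC term: 0.41 × 59.459 = 24.378; length term: −600/37 = −16.216
Tm = 81.5 + (-15.654) + 24.378 − 16.216 = 74.008 → 74.0°C

74.0°C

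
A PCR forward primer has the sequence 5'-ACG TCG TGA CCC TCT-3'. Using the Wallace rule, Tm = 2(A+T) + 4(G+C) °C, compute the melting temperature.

Base counts: T=4, C=6, G=3, A=2
So N_AT = 6 and N_GC = 9.
Tm = 2×6 + 4×9 = 48°C

48°C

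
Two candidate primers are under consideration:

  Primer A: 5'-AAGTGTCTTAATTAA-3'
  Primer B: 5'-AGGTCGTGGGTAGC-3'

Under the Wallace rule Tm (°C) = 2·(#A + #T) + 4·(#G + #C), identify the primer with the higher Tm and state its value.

Primer A: A+T=12, G+C=3 → Tm = 2(12)+4(3) = 36°C
Primer B: A+T=5, G+C=9 → Tm = 2(5)+4(9) = 46°C
36°C vs 46°C → primer B is higher.

Primer B, 46°C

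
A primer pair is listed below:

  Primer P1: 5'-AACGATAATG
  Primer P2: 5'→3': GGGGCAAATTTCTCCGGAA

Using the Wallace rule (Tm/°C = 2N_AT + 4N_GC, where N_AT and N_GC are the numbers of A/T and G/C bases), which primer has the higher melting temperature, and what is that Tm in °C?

Primer P1: A+T=7, G+C=3 → Tm = 2(7)+4(3) = 26°C
Primer P2: A+T=9, G+C=10 → Tm = 2(9)+4(10) = 58°C
26°C vs 58°C → primer P2 is higher.

Primer P2, 58°C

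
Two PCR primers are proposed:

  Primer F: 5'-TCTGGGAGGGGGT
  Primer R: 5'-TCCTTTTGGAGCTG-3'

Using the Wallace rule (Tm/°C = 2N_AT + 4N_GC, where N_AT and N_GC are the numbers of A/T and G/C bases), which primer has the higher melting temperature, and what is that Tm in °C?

Primer F: A+T=4, G+C=9 → Tm = 2(4)+4(9) = 44°C
Primer R: A+T=7, G+C=7 → Tm = 2(7)+4(7) = 42°C
44°C vs 42°C → primer F is higher.

Primer F, 44°C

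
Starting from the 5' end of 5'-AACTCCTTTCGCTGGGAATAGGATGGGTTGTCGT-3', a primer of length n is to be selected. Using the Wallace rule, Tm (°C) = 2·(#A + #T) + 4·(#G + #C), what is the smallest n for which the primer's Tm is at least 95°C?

n = 32

First 31 bases: AACTCCTTTCGCTGGGAATAGGATGGGTTGT → Tm = 92°C (< 95°C)
First 32 bases: AACTCCTTTCGCTGGGAATAGGATGGGTTGTC → Tm = 96°C (≥ 95°C)
Since every base adds ≥2°C, Tm only increases with n, so the threshold is first crossed at n = 32.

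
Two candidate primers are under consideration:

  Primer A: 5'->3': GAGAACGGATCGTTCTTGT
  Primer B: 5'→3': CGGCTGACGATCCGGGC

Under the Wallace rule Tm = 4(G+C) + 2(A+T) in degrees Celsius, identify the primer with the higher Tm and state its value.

Primer A: A+T=10, G+C=9 → Tm = 2(10)+4(9) = 56°C
Primer B: A+T=4, G+C=13 → Tm = 2(4)+4(13) = 60°C
56°C vs 60°C → primer B is higher.

Primer B, 60°C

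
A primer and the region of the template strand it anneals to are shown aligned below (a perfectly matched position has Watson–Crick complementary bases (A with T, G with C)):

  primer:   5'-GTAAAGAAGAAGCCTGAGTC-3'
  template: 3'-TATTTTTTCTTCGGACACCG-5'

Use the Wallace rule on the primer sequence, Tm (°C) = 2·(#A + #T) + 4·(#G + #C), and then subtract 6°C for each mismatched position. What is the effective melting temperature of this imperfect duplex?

34°C

Primer base counts: A=8, T=3, G=6, C=3 → A+T=11, G+C=9
Perfect-match Tm = 2(11) + 4(9) = 22 + 36 = 58°C
Mismatches (positions where the bases are not complementary): 4 (at positions 1, 6, 17, 19)
Effective Tm = 58 − 4×6 = 58 − 24 = 34°C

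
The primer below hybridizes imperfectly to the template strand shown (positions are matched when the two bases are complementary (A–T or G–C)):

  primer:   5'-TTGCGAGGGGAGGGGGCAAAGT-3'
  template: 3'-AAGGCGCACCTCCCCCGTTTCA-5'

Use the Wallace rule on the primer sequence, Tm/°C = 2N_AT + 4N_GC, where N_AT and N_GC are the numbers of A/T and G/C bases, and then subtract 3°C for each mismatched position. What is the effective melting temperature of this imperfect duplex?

63°C

Primer base counts: A=5, T=3, G=12, C=2 → A+T=8, G+C=14
Perfect-match Tm = 2(8) + 4(14) = 16 + 56 = 72°C
Mismatches (positions where the bases are not complementary): 3 (at positions 3, 6, 8)
Effective Tm = 72 − 3×3 = 72 − 9 = 63°C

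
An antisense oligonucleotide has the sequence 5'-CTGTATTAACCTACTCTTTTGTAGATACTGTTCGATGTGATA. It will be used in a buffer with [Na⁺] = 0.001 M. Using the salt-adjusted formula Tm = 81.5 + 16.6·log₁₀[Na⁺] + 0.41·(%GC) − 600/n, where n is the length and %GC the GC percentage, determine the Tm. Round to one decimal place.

Length n = 42. Base counts: C=7, G=7, T=18, A=10
G+C = 14, so %GC = 14/42 × 100 = 33.333%
Salt term: 16.6 × (-3) = -49.8
GC term: 0.41 × 33.333 = 13.667; length term: −600/42 = −14.286
Tm = 81.5 + (-49.8) + 13.667 − 14.286 = 31.081 → 31.1°C

31.1°C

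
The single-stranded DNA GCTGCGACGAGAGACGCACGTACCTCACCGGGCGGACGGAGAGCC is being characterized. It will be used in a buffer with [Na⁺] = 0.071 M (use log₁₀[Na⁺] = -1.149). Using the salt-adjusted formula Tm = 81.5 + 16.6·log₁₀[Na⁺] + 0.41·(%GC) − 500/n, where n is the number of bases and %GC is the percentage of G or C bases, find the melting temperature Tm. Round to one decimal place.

Length n = 45. Base counts: A=10, G=17, T=3, C=15
G+C = 32, so %GC = 32/45 × 100 = 71.111%
Salt term: 16.6 × (-1.149) = -19.073
GC term: 0.41 × 71.111 = 29.156; length term: −500/45 = −11.111
Tm = 81.5 + (-19.073) + 29.156 − 11.111 = 80.472 → 80.5°C

80.5°C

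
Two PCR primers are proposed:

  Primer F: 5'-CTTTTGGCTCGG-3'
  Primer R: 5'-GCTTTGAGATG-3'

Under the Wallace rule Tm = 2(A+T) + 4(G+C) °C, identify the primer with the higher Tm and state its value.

Primer F, 38°C

Primer F: A+T=5, G+C=7 → Tm = 2(5)+4(7) = 38°C
Primer R: A+T=6, G+C=5 → Tm = 2(6)+4(5) = 32°C
38°C vs 32°C → primer F is higher.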